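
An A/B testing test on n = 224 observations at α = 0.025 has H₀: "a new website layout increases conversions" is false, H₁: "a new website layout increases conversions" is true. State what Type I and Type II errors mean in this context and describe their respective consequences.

Type I (false positive): concluding that a new website layout increases conversions when it is not — rolling out a layout that doesn't actually help — wasted engineering effort. Type II (false negative): failing to conclude that a new website layout increases conversions when it is — discarding a layout that would have improved conversions — lost revenue. Which is costlier depends on domain priorities and is a judgement call rather than a statistical fact.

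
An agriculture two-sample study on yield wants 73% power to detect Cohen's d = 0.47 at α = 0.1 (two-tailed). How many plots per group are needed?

z_{α/2} = 1.645, z_β = Φ⁻¹(0.73) = 0.613. For small effect (d = 0.47): n per group = 2(z_{α/2} + z_β)²/d² = 2(1.645 + 0.613)²/0.47² = 46.2 → 47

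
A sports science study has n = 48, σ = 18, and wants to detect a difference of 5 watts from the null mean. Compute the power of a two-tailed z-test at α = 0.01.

SE = σ/√n = 18/√48 = 2.598. Non-centrality λ = d/SE = 5/2.598 = 1.925. Power ≈ Φ(λ - z_{α/2}) = Φ(1.925 - 2.576) = Φ(-0.651) = 0.257.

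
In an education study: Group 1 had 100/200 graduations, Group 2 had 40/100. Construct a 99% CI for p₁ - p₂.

p̂₁ = 0.5, p̂₂ = 0.4. Difference = 0.1. CI = (-0.056, 0.256)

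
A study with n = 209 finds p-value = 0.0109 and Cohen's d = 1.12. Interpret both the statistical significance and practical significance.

Statistically significant (p = 0.0109 < 0.05). Cohen's d = 1.12 indicates a large effect size. Both statistical and practical significance should be considered.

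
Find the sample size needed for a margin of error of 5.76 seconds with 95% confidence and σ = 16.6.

n = (z*σ/E)² = (1.96×16.6/5.76)² = 31.9 → n = 32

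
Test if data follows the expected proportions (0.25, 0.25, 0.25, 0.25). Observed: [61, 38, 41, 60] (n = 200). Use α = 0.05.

Expected: [50.0, 50.0, 50.0, 50.0]. χ² = 8.92. df = 3, critical = 7.815. Reject H₀.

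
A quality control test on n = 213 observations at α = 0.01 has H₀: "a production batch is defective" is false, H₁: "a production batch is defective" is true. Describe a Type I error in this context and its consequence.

Type I error: rejecting H₀ when it is true — concluding that a production batch is defective when in fact it is not. Consequence: scrapping a good batch — wasted material and cost for no reason.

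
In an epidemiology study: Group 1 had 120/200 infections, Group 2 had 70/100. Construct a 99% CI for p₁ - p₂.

p̂₁ = 0.6, p̂₂ = 0.7. Difference = -0.1. CI = (-0.248, 0.048)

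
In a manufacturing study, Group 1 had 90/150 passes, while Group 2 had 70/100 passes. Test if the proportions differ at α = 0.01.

p̂₁ = 0.6, p̂₂ = 0.7, pooled p̂ = 0.64. z = -1.614. Critical: ±2.576. Fail to reject H₀.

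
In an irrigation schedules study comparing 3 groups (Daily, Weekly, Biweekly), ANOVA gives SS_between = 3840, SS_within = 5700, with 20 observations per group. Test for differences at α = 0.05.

df_between = 2, df_within = 57. F = MS_between/MS_within = 1920.0/100.0 = 19.2. F_crit ≈ 3.159. Reject H₀. At least one mean differs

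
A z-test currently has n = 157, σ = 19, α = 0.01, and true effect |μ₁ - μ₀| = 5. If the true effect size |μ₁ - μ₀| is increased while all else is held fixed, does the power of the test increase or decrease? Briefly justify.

Power increases: a larger true effect increases the non-centrality λ = |μ₁ - μ₀|/(σ/√n).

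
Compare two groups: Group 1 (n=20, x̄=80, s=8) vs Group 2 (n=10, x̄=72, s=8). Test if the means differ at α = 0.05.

Pooled sp = 8.0. t = 2.582, df = 28. Critical t = ±2.048. Reject H₀.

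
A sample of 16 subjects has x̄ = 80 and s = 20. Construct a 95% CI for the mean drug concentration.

CI = x̄ ± t*(s/√n) = 80 ± 2.131(20/√16) = (69.34, 90.66)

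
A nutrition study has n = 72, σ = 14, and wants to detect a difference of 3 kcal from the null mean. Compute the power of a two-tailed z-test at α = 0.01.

SE = σ/√n = 14/√72 = 1.65. Non-centrality λ = d/SE = 3/1.65 = 1.818. Power ≈ Φ(λ - z_{α/2}) = Φ(1.818 - 2.576) = Φ(-0.758) = 0.224.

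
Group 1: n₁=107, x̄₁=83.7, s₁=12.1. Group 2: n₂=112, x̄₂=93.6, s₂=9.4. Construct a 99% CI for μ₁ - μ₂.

Difference = -9.9. SE = √(12.1²/107 + 9.4²/112) = 1.469. CI = (-13.68, -6.12)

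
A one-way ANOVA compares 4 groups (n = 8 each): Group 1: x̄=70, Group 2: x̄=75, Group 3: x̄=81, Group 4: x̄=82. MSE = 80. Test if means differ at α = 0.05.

Grand mean = 77.0. SS_between = 752.0, MS_between = 250.67. F = 3.133, F_crit ≈ 2.947. Reject H₀.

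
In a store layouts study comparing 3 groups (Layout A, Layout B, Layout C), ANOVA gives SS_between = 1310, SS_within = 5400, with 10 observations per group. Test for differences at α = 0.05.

df_between = 2, df_within = 27. F = MS_between/MS_within = 655.0/200.0 = 3.275. F_crit ≈ 3.354. Fail to reject H₀.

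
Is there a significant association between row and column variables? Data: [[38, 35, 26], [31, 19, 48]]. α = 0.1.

χ² = 11.987. df = 2, critical = 4.605. Reject H₀. Variables are dependent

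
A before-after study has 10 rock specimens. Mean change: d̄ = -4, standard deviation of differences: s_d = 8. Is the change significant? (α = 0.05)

t = d̄/(s_d/√n) = -4/(8/√10) = -1.581. df = 9, critical t = ±2.262. Fail to reject H₀.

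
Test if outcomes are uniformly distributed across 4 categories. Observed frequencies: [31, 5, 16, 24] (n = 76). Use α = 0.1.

Expected = 19 each. χ² = Σ(O-E)²/E = 19.684. df = 3, critical value = 6.251. Reject H₀.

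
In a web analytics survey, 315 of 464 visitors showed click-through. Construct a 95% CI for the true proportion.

p̂ = 0.679. CI = p̂ ± z*√(p̂(1-p̂)/n) = (0.636, 0.721)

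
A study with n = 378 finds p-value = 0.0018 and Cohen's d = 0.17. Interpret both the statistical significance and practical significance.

Statistically significant (p = 0.0018 < 0.05). Cohen's d = 0.17 indicates a very small effect size. Both statistical and practical significance should be considered.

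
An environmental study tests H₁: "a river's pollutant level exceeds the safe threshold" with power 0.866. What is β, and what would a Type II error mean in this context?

β = 1 - power = 1 - 0.866 = 0.134. A Type II error is failing to reject H₀ when H₀ is false (false negative) — here, failing to conclude that a river's pollutant level exceeds the safe threshold when in fact it is true. Consequence: allowing unsafe pollution to continue.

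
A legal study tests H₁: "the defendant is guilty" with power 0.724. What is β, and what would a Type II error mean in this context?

β = 1 - power = 1 - 0.724 = 0.276. A Type II error is failing to reject H₀ when H₀ is false (false negative) — here, failing to conclude that the defendant is guilty when in fact it is true. Consequence: acquitting a guilty person.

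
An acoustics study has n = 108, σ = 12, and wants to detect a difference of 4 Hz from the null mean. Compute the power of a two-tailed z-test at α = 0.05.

SE = σ/√n = 12/√108 = 1.155. Non-centrality λ = d/SE = 4/1.155 = 3.464. Power ≈ Φ(λ - z_{α/2}) = Φ(3.464 - 1.96) = Φ(1.504) = 0.934.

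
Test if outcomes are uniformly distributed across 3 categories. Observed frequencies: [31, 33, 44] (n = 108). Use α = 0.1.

Expected = 36 each. χ² = Σ(O-E)²/E = 2.722. df = 2, critical value = 4.605. Fail to reject H₀.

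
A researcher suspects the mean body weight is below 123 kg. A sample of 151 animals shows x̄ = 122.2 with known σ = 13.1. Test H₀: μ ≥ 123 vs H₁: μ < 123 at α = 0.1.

z = -0.75. Critical value: -1.28. Fail to reject H₀.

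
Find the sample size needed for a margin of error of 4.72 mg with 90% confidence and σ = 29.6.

n = (z*σ/E)² = (1.645×29.6/4.72)² = 106.4 → n = 107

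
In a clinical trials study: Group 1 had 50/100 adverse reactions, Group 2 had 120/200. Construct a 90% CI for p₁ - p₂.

p̂₁ = 0.5, p̂₂ = 0.6. Difference = -0.1. CI = (-0.2, 0.0)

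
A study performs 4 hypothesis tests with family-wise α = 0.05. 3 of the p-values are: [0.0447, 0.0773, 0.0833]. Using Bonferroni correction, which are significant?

Bonferroni α = 0.05/4 = 0.0125. None of the given p-values are significant.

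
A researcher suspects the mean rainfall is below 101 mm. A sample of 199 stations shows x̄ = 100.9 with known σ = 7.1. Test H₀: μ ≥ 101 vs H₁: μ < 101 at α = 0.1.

z = -0.199. Critical value: -1.28. Fail to reject H₀.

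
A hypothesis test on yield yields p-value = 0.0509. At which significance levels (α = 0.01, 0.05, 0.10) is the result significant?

p = 0.0509. Significant at: α = 0.1.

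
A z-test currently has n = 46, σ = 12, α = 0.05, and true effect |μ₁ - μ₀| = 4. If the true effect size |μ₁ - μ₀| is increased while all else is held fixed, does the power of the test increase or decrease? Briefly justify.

Power increases: a larger true effect increases the non-centrality λ = |μ₁ - μ₀|/(σ/√n).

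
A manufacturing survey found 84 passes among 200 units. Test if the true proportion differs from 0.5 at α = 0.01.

p̂ = 0.42, p₀ = 0.5. z = (p̂ - p₀)/√(p₀(1-p₀)/n) = -2.263. Critical: ±2.576. Fail to reject H₀.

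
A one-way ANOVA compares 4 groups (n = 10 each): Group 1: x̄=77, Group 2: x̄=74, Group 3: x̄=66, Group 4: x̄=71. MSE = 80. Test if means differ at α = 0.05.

Grand mean = 72.0. SS_between = 660.0, MS_between = 220.0. F = 2.75, F_crit ≈ 2.866. Fail to reject H₀.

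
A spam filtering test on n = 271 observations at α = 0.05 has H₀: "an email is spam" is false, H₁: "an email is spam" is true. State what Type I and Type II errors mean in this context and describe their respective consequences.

Type I (false positive): concluding that an email is spam when it is not — a legitimate email is sent to the spam folder and the user misses it. Type II (false negative): failing to conclude that an email is spam when it is — a spam email lands in the inbox. Which is costlier depends on domain priorities and is a judgement call rather than a statistical fact.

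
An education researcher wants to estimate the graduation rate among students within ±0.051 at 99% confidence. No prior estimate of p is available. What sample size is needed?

Conservative approach: use p = 0.5 (maximizes p(1-p) = 0.25). n = z²(0.25)/E² = 2.576²×0.25/0.051² = 637.8 → n = 638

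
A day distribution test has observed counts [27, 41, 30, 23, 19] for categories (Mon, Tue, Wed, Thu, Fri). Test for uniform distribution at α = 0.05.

Expected = 28 each. χ² = Σ(O-E)²/E = 10.0. df = 4, critical value = 9.488. Reject H₀.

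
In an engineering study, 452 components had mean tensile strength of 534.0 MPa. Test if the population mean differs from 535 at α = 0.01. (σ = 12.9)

z = (x̄ - μ₀)/(σ/√n) = (534.0 - 535)/(12.9/√452) = -1.648. Critical value: ±2.576. Since |-1.648| ≤ 2.576, Fail to reject H₀.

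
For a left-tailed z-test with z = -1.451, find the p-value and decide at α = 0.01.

p = P(Z < -1.451) = Φ(-1.451) ≈ 0.0734. Since p ≥ 0.01, fail to reject H₀ (not significant) at α = 0.01.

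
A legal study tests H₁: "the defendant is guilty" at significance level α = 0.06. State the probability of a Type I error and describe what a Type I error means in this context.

P(Type I error) = α = 0.06. A Type I error is rejecting H₀ when H₀ is actually true (false positive) — here, concluding that the defendant is guilty when in fact this is not the case. Consequence: convicting an innocent person.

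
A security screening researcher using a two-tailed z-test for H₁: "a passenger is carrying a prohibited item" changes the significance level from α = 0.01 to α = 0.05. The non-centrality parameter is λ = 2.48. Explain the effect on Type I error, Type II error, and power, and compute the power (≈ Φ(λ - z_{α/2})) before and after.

Increasing α from 0.01 to 0.05:
• Type I error rate increases (α is the Type I rate by definition).
• Critical value moves from z_{α/2} = 2.576 to 1.96, so power = Φ(λ - z_{α/2}) goes from Φ(2.48 - 2.576) = 0.462 to Φ(2.48 - 1.96) = 0.698.
• Type II error rate β = 1 - power therefore decreases (0.538 → 0.302).
Appropriate when false negatives are costly — here, letting a prohibited item through — security breach.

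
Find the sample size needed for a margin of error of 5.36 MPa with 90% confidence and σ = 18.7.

n = (z*σ/E)² = (1.645×18.7/5.36)² = 32.9 → n = 33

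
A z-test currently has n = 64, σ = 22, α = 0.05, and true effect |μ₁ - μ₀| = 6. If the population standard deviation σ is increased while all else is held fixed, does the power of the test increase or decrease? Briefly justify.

Power decreases: a larger σ inflates the standard error σ/√n, pulling the sampling distribution under H₁ back toward the critical value.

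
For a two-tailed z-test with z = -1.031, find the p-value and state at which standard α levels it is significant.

p = 2·P(Z > |-1.031|) = 2·(1 - Φ(1.031)) ≈ 0.3025. Not significant at any standard level.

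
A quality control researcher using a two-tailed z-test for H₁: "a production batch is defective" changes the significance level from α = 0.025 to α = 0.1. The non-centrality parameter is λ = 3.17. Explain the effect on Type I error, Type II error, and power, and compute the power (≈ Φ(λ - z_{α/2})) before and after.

Increasing α from 0.025 to 0.1:
• Type I error rate increases (α is the Type I rate by definition).
• Critical value moves from z_{α/2} = 2.241 to 1.645, so power = Φ(λ - z_{α/2}) goes from Φ(3.17 - 2.241) = 0.824 to Φ(3.17 - 1.645) = 0.936.
• Type II error rate β = 1 - power therefore decreases (0.176 → 0.064).
Appropriate when false negatives are costly — here, shipping a defective batch — faulty products reach customers.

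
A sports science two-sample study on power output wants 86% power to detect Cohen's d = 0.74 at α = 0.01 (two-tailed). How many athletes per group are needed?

z_{α/2} = 2.576, z_β = Φ⁻¹(0.86) = 1.08. For medium effect (d = 0.74): n per group = 2(z_{α/2} + z_β)²/d² = 2(2.576 + 1.08)²/0.74² = 48.8 → 49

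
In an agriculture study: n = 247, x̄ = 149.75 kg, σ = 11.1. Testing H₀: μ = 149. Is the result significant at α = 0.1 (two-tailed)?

z = (149.75 - 149)/(11.1/√247) = 1.062. Since |z| ≤ 1.645, not significant at α = 0.1.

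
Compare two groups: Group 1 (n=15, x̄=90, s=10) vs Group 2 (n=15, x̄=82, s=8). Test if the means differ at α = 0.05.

Pooled sp = 9.06. t = 2.419, df = 28. Critical t = ±2.048. Reject H₀.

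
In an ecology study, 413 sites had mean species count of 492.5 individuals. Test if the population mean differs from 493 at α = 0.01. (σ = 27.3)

z = (x̄ - μ₀)/(σ/√n) = (492.5 - 493)/(27.3/√413) = -0.372. Critical value: ±2.576. Since |-0.372| ≤ 2.576, Fail to reject H₀.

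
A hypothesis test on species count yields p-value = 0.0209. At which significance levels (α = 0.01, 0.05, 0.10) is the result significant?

p = 0.0209. Significant at: α = 0.05, 0.1.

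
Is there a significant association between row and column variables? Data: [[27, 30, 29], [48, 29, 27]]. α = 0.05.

χ² = 4.302. df = 2, critical = 5.991. Fail to reject H₀. No evidence of dependence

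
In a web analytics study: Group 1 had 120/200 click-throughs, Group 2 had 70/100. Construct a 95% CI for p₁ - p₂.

p̂₁ = 0.6, p̂₂ = 0.7. Difference = -0.1. CI = (-0.213, 0.013)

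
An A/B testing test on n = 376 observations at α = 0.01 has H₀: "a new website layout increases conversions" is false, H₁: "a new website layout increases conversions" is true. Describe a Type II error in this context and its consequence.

Type II error: failing to reject H₀ when it is false — concluding that a new website layout increases conversions is not supported when in fact it is. Consequence: discarding a layout that would have improved conversions — lost revenue.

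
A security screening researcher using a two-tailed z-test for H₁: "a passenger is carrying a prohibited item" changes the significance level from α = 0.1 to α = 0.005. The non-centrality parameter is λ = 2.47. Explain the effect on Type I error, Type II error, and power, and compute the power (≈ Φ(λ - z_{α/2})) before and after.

Decreasing α from 0.1 to 0.005:
• Type I error rate decreases (α is the Type I rate by definition).
• Critical value moves from z_{α/2} = 1.645 to 2.807, so power = Φ(λ - z_{α/2}) goes from Φ(2.47 - 1.645) = 0.795 to Φ(2.47 - 2.807) = 0.368.
• Type II error rate β = 1 - power therefore increases (0.205 → 0.632).
Appropriate when false positives are costly — here, detaining an innocent passenger — delay and inconvenience.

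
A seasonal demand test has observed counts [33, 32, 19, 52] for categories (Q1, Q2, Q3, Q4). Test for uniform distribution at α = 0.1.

Expected = 34 each. χ² = Σ(O-E)²/E = 16.294. df = 3, critical value = 6.251. Reject H₀.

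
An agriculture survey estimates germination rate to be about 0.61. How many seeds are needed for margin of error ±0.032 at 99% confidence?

n = z²p(1-p)/E² = 2.576²×0.61×0.39/0.032² = 1541.7 → n = 1542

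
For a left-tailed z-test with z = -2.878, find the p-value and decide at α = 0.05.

p = P(Z < -2.878) = Φ(-2.878) ≈ 0.002. Since p < 0.05, reject H₀ (significant) at α = 0.05.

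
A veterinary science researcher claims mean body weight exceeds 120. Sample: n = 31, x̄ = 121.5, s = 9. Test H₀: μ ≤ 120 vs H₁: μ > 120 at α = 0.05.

t = (121.5 - 120)/(9/√31) = 0.928, df = 30. Critical t = 1.697. Fail to reject H₀.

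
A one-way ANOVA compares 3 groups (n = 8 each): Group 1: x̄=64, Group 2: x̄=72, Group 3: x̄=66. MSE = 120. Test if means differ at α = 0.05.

Grand mean = 67.33. SS_between = 277.33, MS_between = 138.67. F = 1.156, F_crit ≈ 3.467. Fail to reject H₀.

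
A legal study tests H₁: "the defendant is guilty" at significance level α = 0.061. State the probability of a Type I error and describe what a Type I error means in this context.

P(Type I error) = α = 0.061. A Type I error is rejecting H₀ when H₀ is actually true (false positive) — here, concluding that the defendant is guilty when in fact this is not the case. Consequence: convicting an innocent person.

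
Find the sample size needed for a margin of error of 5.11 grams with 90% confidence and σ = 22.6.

n = (z*σ/E)² = (1.645×22.6/5.11)² = 52.9 → n = 53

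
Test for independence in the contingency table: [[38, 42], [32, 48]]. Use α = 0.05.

χ² = 0.914. df = 1, critical = 3.841. Fail to reject H₀. No evidence of dependence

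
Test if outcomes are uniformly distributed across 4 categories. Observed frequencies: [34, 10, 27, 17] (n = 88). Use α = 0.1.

Expected = 22 each. χ² = Σ(O-E)²/E = 15.364. df = 3, critical value = 6.251. Reject H₀.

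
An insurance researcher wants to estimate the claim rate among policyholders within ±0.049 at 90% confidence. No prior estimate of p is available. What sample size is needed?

Conservative approach: use p = 0.5 (maximizes p(1-p) = 0.25). n = z²(0.25)/E² = 1.645²×0.25/0.049² = 281.8 → n = 282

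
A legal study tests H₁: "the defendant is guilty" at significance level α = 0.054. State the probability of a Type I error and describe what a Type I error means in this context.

P(Type I error) = α = 0.054. A Type I error is rejecting H₀ when H₀ is actually true (false positive) — here, concluding that the defendant is guilty when in fact this is not the case. Consequence: convicting an innocent person.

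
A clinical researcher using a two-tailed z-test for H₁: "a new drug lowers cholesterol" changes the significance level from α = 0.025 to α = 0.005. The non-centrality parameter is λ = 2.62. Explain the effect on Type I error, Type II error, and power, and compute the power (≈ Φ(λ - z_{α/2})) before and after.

Decreasing α from 0.025 to 0.005:
• Type I error rate decreases (α is the Type I rate by definition).
• Critical value moves from z_{α/2} = 2.241 to 2.807, so power = Φ(λ - z_{α/2}) goes from Φ(2.62 - 2.241) = 0.648 to Φ(2.62 - 2.807) = 0.426.
• Type II error rate β = 1 - power therefore increases (0.352 → 0.574).
Appropriate when false positives are costly — here, approving an ineffective drug — patients take a useless medication and may skip effective alternatives.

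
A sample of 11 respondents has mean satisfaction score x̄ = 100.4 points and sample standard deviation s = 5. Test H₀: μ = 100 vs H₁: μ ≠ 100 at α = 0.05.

t = (x̄ - μ₀)/(s/√n) = (100.4 - 100)/(5/√11) = 0.265. df = 10, critical t = ±2.228. Fail to reject H₀.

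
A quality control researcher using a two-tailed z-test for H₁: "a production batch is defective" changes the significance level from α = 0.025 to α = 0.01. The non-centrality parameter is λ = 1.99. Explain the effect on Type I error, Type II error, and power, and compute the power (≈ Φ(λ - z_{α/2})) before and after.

Decreasing α from 0.025 to 0.01:
• Type I error rate decreases (α is the Type I rate by definition).
• Critical value moves from z_{α/2} = 2.241 to 2.576, so power = Φ(λ - z_{α/2}) goes from Φ(1.99 - 2.241) = 0.401 to Φ(1.99 - 2.576) = 0.279.
• Type II error rate β = 1 - power therefore increases (0.599 → 0.721).
Appropriate when false positives are costly — here, scrapping a good batch — wasted material and cost for no reason.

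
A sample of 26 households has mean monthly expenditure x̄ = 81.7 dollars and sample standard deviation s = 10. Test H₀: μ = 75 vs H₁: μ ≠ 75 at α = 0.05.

t = (x̄ - μ₀)/(s/√n) = (81.7 - 75)/(10/√26) = 3.416. df = 25, critical t = ±2.06. Reject H₀.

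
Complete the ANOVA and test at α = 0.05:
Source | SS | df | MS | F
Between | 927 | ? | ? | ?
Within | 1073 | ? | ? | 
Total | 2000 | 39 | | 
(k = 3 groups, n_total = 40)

df_between = 2, df_within = 37. MS_between = 463.5, MS_within = 29.0. F = 15.983, F_crit ≈ 3.252. Reject H₀.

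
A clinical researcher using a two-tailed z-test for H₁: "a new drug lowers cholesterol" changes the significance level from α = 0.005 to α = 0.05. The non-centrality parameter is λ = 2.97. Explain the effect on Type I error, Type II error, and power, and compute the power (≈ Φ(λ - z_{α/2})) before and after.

Increasing α from 0.005 to 0.05:
• Type I error rate increases (α is the Type I rate by definition).
• Critical value moves from z_{α/2} = 2.807 to 1.96, so power = Φ(λ - z_{α/2}) goes from Φ(2.97 - 2.807) = 0.565 to Φ(2.97 - 1.96) = 0.844.
• Type II error rate β = 1 - power therefore decreases (0.435 → 0.156).
Appropriate when false negatives are costly — here, shelving an effective drug — patients miss out on a treatment that would have helped.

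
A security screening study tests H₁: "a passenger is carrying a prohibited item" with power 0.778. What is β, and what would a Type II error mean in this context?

β = 1 - power = 1 - 0.778 = 0.222. A Type II error is failing to reject H₀ when H₀ is false (false negative) — here, failing to conclude that a passenger is carrying a prohibited item when in fact it is true. Consequence: letting a prohibited item through — security breach.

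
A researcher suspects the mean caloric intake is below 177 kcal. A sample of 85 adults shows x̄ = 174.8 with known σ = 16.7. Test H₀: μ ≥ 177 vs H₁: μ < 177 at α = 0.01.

z = -1.215. Critical value: -2.33. Fail to reject H₀.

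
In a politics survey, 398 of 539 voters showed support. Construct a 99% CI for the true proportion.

p̂ = 0.738. CI = p̂ ± z*√(p̂(1-p̂)/n) = (0.69, 0.787)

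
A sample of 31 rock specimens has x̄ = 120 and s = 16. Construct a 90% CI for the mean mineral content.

CI = x̄ ± t*(s/√n) = 120 ± 1.697(16/√31) = (115.12, 124.88)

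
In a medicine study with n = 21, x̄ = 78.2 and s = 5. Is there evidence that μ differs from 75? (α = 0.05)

t = (x̄ - μ₀)/(s/√n) = (78.2 - 75)/(5/√21) = 2.933. df = 20, critical t = ±2.086. Reject H₀.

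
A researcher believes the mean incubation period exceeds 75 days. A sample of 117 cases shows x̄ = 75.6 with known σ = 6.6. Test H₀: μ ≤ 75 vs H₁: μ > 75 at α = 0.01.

z = 0.983. Critical value: 2.33. Fail to reject H₀.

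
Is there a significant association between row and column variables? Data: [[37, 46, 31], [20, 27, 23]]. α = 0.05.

χ² = 0.72. df = 2, critical = 5.991. Fail to reject H₀. No evidence of dependence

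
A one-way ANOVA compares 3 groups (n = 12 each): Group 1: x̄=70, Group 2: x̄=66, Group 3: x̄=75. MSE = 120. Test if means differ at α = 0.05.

Grand mean = 70.33. SS_between = 488.0, MS_between = 244.0. F = 2.033, F_crit ≈ 3.285. Fail to reject H₀.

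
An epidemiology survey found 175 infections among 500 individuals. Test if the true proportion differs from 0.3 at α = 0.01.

p̂ = 0.35, p₀ = 0.3. z = (p̂ - p₀)/√(p₀(1-p₀)/n) = 2.44. Critical: ±2.576. Fail to reject H₀.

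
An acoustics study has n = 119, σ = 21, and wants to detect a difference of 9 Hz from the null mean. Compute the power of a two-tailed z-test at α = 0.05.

SE = σ/√n = 21/√119 = 1.925. Non-centrality λ = d/SE = 9/1.925 = 4.675. Power ≈ Φ(λ - z_{α/2}) = Φ(4.675 - 1.96) = Φ(2.715) = 0.997.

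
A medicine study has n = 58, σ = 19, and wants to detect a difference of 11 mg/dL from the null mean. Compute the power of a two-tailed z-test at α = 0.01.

SE = σ/√n = 19/√58 = 2.495. Non-centrality λ = d/SE = 11/2.495 = 4.409. Power ≈ Φ(λ - z_{α/2}) = Φ(4.409 - 2.576) = Φ(1.833) = 0.967.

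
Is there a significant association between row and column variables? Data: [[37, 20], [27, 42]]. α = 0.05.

χ² = 8.301. df = 1, critical = 3.841. Reject H₀. Variables are dependent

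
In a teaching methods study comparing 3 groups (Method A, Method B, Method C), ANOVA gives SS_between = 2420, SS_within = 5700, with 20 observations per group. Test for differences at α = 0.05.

df_between = 2, df_within = 57. F = MS_between/MS_within = 1210.0/100.0 = 12.1. F_crit ≈ 3.159. Reject H₀. At least one mean differs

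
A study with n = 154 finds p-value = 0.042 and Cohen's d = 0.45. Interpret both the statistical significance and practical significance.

Statistically significant (p = 0.042 < 0.05). Cohen's d = 0.45 indicates a small effect size. Both statistical and practical significance should be considered.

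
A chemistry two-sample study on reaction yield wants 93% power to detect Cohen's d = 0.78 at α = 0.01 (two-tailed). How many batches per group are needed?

z_{α/2} = 2.576, z_β = Φ⁻¹(0.93) = 1.476. For medium effect (d = 0.78): n per group = 2(z_{α/2} + z_β)²/d² = 2(2.576 + 1.476)²/0.78² = 54.0 → 54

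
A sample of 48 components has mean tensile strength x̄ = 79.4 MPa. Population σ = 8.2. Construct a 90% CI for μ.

CI = x̄ ± z*(σ/√n) = 79.4 ± 1.645(8.2/√48) = 79.4 ± 1.95 = (77.45, 81.35)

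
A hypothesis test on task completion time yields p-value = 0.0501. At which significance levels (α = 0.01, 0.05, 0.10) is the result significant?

p = 0.0501. Significant at: α = 0.1.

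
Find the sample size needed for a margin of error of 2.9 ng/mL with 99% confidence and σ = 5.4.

n = (z*σ/E)² = (2.576×5.4/2.9)² = 23.01 → n = 24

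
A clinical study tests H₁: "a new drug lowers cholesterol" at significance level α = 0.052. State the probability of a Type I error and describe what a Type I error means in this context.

P(Type I error) = α = 0.052. A Type I error is rejecting H₀ when H₀ is actually true (false positive) — here, concluding that a new drug lowers cholesterol when in fact this is not the case. Consequence: approving an ineffective drug — patients take a useless medication and may skip effective alternatives.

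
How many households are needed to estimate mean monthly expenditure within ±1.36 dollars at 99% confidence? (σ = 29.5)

n = (z*σ/E)² = (2.576×29.5/1.36)² = 3122.2 → n = 3123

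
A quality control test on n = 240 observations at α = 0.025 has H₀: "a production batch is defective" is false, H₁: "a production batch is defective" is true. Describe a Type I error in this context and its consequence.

Type I error: rejecting H₀ when it is true — concluding that a production batch is defective when in fact it is not. Consequence: scrapping a good batch — wasted material and cost for no reason.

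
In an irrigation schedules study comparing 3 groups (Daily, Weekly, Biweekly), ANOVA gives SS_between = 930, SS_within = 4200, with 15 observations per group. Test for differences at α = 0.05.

df_between = 2, df_within = 42. F = MS_between/MS_within = 465.0/100.0 = 4.65. F_crit ≈ 3.22. Reject H₀. At least one mean differs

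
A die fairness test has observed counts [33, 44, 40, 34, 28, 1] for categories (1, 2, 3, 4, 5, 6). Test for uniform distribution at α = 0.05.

Expected = 30 each. χ² = Σ(O-E)²/E = 38.867. df = 5, critical value = 11.07. Reject H₀.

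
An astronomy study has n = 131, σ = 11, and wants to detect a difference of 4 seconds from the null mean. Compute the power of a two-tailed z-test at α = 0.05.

SE = σ/√n = 11/√131 = 0.961. Non-centrality λ = d/SE = 4/0.961 = 4.162. Power ≈ Φ(λ - z_{α/2}) = Φ(4.162 - 1.96) = Φ(2.202) = 0.986.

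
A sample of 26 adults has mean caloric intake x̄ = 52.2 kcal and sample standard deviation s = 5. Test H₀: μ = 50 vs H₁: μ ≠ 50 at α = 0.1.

t = (x̄ - μ₀)/(s/√n) = (52.2 - 50)/(5/√26) = 2.244. df = 25, critical t = ±1.708. Reject H₀.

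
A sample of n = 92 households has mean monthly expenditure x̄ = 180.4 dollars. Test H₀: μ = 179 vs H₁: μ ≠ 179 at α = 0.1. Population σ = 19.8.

z = (x̄ - μ₀)/(σ/√n) = (180.4 - 179)/(19.8/√92) = 0.678. Critical value: ±1.645. Since |0.678| ≤ 1.645, Fail to reject H₀.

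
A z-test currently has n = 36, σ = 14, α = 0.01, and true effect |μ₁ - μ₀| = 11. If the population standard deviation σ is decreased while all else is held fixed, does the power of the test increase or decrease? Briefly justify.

Power increases: a smaller σ shrinks the standard error σ/√n, moving the sampling distribution under H₁ further from the critical value.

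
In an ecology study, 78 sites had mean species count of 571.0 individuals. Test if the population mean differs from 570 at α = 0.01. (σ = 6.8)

z = (x̄ - μ₀)/(σ/√n) = (571.0 - 570)/(6.8/√78) = 1.299. Critical value: ±2.576. Since |1.299| ≤ 2.576, Fail to reject H₀.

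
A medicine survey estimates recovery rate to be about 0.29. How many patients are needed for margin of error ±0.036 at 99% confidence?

n = z²p(1-p)/E² = 2.576²×0.29×0.71/0.036² = 1054.2 → n = 1055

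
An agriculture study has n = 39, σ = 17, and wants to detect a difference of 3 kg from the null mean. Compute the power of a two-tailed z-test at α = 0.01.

SE = σ/√n = 17/√39 = 2.722. Non-centrality λ = d/SE = 3/2.722 = 1.102. Power ≈ Φ(λ - z_{α/2}) = Φ(1.102 - 2.576) = Φ(-1.474) = 0.07.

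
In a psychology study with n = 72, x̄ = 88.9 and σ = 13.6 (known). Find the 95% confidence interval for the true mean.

CI = x̄ ± z*(σ/√n) = 88.9 ± 1.96(13.6/√72) = 88.9 ± 3.14 = (85.76, 92.04)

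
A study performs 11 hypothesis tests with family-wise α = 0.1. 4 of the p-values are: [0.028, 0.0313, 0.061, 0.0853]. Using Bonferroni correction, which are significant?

Bonferroni α = 0.1/11 = 0.00909. None of the given p-values are significant.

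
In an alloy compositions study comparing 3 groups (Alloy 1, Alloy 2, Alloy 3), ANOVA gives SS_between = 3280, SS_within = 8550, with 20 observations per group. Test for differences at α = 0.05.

df_between = 2, df_within = 57. F = MS_between/MS_within = 1640.0/150.0 = 10.933. F_crit ≈ 3.159. Reject H₀. At least one mean differs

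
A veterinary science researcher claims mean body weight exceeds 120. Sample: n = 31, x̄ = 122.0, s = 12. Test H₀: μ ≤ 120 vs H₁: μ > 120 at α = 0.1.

t = (122.0 - 120)/(12/√31) = 0.928, df = 30. Critical t = 1.31. Fail to reject H₀.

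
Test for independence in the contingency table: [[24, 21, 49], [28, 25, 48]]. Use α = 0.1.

χ² = 0.415. df = 2, critical = 4.605. Fail to reject H₀. No evidence of dependence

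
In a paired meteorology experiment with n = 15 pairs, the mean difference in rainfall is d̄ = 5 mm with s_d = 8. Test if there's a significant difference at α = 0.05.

t = d̄/(s_d/√n) = 5/(8/√15) = 2.421. df = 14, critical t = ±2.145. Reject H₀.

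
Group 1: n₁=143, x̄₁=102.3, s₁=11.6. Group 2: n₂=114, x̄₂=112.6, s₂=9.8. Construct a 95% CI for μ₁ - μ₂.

Difference = -10.3. SE = √(11.6²/143 + 9.8²/114) = 1.335. CI = (-12.92, -7.68)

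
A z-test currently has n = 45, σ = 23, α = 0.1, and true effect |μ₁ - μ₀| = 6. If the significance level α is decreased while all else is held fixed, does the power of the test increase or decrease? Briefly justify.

Power decreases: a smaller α raises the critical value, so less of the H₁ sampling distribution falls in the rejection region.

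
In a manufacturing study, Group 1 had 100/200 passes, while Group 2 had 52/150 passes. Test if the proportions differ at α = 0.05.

p̂₁ = 0.5, p̂₂ = 0.347, pooled p̂ = 0.434. z = 2.864. Critical: ±1.96. Reject H₀.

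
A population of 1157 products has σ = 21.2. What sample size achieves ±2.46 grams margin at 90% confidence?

Without FPC: n₀ = (1.645×21.2/2.46)² = 200.971. With FPC: n = n₀N/(n₀+N-1) = 171.4 → n = 172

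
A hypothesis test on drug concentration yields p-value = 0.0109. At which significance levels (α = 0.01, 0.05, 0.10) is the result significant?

p = 0.0109. Significant at: α = 0.05, 0.1.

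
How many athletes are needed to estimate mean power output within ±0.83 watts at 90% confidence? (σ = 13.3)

n = (z*σ/E)² = (1.645×13.3/0.83)² = 694.8 → n = 695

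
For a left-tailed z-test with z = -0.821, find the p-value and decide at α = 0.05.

p = P(Z < -0.821) = Φ(-0.821) ≈ 0.2058. Since p ≥ 0.05, fail to reject H₀ (not significant) at α = 0.05.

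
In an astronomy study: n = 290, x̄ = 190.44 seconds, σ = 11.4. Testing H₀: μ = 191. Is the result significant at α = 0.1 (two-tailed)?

z = (190.44 - 191)/(11.4/√290) = -0.837. Since |z| ≤ 1.645, not significant at α = 0.1.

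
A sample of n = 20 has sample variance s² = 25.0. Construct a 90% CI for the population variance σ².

df = 19. χ²_{0.05} = 30.144, χ²_{0.95} = 10.117. CI for σ² = ((n-1)s²/χ²_{α/2}, (n-1)s²/χ²_{1-α/2}) = (19·25.0/30.144, 19·25.0/10.117) = (15.76, 46.95)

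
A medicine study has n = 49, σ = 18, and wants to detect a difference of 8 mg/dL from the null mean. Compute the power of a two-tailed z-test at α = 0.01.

SE = σ/√n = 18/√49 = 2.571. Non-centrality λ = d/SE = 8/2.571 = 3.111. Power ≈ Φ(λ - z_{α/2}) = Φ(3.111 - 2.576) = Φ(0.535) = 0.704.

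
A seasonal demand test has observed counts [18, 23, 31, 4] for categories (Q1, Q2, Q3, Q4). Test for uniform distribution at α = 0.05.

Expected = 19 each. χ² = Σ(O-E)²/E = 20.316. df = 3, critical value = 7.815. Reject H₀.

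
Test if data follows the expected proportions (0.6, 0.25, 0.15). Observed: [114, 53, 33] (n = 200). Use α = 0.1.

Expected: [120.0, 50.0, 30.0]. χ² = 0.78. df = 2, critical = 4.605. Fail to reject H₀.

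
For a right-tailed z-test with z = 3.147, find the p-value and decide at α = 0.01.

p = P(Z > 3.147) = 1 - Φ(3.147) ≈ 0.0008. Since p < 0.01, reject H₀ (significant) at α = 0.01.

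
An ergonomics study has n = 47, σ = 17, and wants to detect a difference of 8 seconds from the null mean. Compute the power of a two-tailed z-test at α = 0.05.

SE = σ/√n = 17/√47 = 2.48. Non-centrality λ = d/SE = 8/2.48 = 3.226. Power ≈ Φ(λ - z_{α/2}) = Φ(3.226 - 1.96) = Φ(1.266) = 0.897.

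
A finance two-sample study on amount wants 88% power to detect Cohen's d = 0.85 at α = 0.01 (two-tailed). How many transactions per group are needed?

z_{α/2} = 2.576, z_β = Φ⁻¹(0.88) = 1.175. For large effect (d = 0.85): n per group = 2(z_{α/2} + z_β)²/d² = 2(2.576 + 1.175)²/0.85² = 38.9 → 39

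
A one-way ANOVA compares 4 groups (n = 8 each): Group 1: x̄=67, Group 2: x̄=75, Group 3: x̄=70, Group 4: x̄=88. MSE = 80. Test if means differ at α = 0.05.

Grand mean = 75.0. SS_between = 2064.0, MS_between = 688.0. F = 8.6, F_crit ≈ 2.947. Reject H₀.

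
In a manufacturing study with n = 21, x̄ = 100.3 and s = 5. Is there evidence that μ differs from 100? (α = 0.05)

t = (x̄ - μ₀)/(s/√n) = (100.3 - 100)/(5/√21) = 0.275. df = 20, critical t = ±2.086. Fail to reject H₀.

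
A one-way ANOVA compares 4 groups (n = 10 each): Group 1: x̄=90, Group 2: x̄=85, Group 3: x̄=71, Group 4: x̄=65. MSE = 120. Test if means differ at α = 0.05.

Grand mean = 77.75. SS_between = 4107.5, MS_between = 1369.17. F = 11.41, F_crit ≈ 2.866. Reject H₀.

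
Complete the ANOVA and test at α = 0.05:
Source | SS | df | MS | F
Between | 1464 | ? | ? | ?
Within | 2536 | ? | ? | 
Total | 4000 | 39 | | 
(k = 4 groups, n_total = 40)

df_between = 3, df_within = 36. MS_between = 488.0, MS_within = 70.44. F = 6.927, F_crit ≈ 2.866. Reject H₀.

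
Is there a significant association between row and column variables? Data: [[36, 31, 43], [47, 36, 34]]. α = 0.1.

χ² = 2.67. df = 2, critical = 4.605. Fail to reject H₀. No evidence of dependence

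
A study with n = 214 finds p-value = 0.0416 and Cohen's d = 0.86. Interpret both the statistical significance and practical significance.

Statistically significant (p = 0.0416 < 0.05). Cohen's d = 0.86 indicates a large effect size. Both statistical and practical significance should be considered.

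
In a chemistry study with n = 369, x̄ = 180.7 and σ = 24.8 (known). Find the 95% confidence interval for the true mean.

CI = x̄ ± z*(σ/√n) = 180.7 ± 1.96(24.8/√369) = 180.7 ± 2.53 = (178.17, 183.23)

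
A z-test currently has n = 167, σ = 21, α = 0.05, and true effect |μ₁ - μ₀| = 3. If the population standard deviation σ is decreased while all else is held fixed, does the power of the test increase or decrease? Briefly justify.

Power increases: a smaller σ shrinks the standard error σ/√n, moving the sampling distribution under H₁ further from the critical value.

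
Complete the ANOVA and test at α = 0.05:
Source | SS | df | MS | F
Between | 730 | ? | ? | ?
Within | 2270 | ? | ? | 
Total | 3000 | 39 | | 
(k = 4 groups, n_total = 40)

df_between = 3, df_within = 36. MS_between = 243.33, MS_within = 63.06. F = 3.859, F_crit ≈ 2.866. Reject H₀.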